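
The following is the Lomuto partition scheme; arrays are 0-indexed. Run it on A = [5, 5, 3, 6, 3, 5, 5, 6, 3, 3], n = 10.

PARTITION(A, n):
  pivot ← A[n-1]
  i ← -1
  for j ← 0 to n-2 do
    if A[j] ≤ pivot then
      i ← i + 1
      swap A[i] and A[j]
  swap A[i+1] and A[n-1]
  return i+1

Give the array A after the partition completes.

[3, 3, 3, 3, 5, 5, 5, 6, 5, 6]

pivot=3, i=-1
j=0: 5>3, skip
j=1: 5>3, skip
j=2: 3≤3, i=0, swap(0,2) ⇒ [3, 5, 5, 6, 3, 5, 5, 6, 3, 3]
j=3: 6>3, skip
j=4: 3≤3, i=1, swap(1,4) ⇒ [3, 3, 5, 6, 5, 5, 5, 6, 3, 3]
j=5: 5>3, skip
j=6: 5>3, skip
j=7: 6>3, skip
j=8: 3≤3, i=2, swap(2,8) ⇒ [3, 3, 3, 6, 5, 5, 5, 6, 5, 3]
swap(3,9) ⇒ [3, 3, 3, 3, 5, 5, 5, 6, 5, 6]; return 3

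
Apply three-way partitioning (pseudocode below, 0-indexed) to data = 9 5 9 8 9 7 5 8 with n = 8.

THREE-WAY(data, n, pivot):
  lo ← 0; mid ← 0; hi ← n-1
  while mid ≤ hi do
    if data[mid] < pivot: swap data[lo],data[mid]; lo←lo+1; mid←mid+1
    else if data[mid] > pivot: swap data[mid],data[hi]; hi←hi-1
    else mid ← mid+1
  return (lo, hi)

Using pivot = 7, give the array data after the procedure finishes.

pivot = 7; lo=0, mid=0, hi=7
data[mid]=9>7: swap data[0],data[7]; hi=6 → 8 5 9 8 9 7 5 9
data[mid]=8>7: swap data[0],data[6]; hi=5 → 5 5 9 8 9 7 8 9
data[mid]=5<7: swap data[0],data[0]; lo=1,mid=1 → 5 5 9 8 9 7 8 9
data[mid]=5<7: swap data[1],data[1]; lo=2,mid=2 → 5 5 9 8 9 7 8 9
data[mid]=9>7: swap data[2],data[5]; hi=4 → 5 5 7 8 9 9 8 9
data[mid]=7=7: mid=3
data[mid]=8>7: swap data[3],data[4]; hi=3 → 5 5 7 9 8 9 8 9
data[mid]=9>7: swap data[3],data[3]; hi=2 → 5 5 7 9 8 9 8 9
end: lo=2, hi=2; data = 5 5 7 9 8 9 8 9

5 5 7 9 8 9 8 9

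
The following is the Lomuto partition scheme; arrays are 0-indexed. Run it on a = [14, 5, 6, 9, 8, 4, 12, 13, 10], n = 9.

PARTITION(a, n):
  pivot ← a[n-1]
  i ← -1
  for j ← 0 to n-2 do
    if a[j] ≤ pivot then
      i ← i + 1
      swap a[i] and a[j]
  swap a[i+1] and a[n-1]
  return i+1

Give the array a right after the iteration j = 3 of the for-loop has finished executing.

pivot = a[8] = 10; i = -1
j=0: a[0]=14 > 10 → no swap
j=1: a[1]=5 ≤ 10 → i=0, swap a[0],a[1] → [5, 14, 6, 9, 8, 4, 12, 13, 10]
j=2: a[2]=6 ≤ 10 → i=1, swap a[1],a[2] → [5, 6, 14, 9, 8, 4, 12, 13, 10]
j=3: a[3]=9 ≤ 10 → i=2, swap a[2],a[3] → [5, 6, 9, 14, 8, 4, 12, 13, 10]
(after j=3) a = [5, 6, 9, 14, 8, 4, 12, 13, 10]

[5, 6, 9, 14, 8, 4, 12, 13, 10]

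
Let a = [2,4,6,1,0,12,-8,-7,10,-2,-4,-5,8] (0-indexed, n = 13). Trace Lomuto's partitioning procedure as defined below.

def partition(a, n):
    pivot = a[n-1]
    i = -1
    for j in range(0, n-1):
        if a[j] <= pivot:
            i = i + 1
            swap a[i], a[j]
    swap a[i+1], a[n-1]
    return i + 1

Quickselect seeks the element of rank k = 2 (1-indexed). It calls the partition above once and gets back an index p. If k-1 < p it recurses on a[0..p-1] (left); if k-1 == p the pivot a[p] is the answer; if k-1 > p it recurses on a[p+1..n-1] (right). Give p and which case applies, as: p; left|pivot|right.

pivot = a[12] = 8; i = -1
j=0: a[0]=2 ≤ 8 → i=0, swap a[0],a[0] (no change) → [2,4,6,1,0,12,-8,-7,10,-2,-4,-5,8]
j=1: a[1]=4 ≤ 8 → i=1, swap a[1],a[1] (no change) → [2,4,6,1,0,12,-8,-7,10,-2,-4,-5,8]
j=2: a[2]=6 ≤ 8 → i=2, swap a[2],a[2] (no change) → [2,4,6,1,0,12,-8,-7,10,-2,-4,-5,8]
j=3: a[3]=1 ≤ 8 → i=3, swap a[3],a[3] (no change) → [2,4,6,1,0,12,-8,-7,10,-2,-4,-5,8]
j=4: a[4]=0 ≤ 8 → i=4, swap a[4],a[4] (no change) → [2,4,6,1,0,12,-8,-7,10,-2,-4,-5,8]
j=5: a[5]=12 > 8 → no swap
j=6: a[6]=-8 ≤ 8 → i=5, swap a[5],a[6] → [2,4,6,1,0,-8,12,-7,10,-2,-4,-5,8]
j=7: a[7]=-7 ≤ 8 → i=6, swap a[6],a[7] → [2,4,6,1,0,-8,-7,12,10,-2,-4,-5,8]
j=8: a[8]=10 > 8 → no swap
j=9: a[9]=-2 ≤ 8 → i=7, swap a[7],a[9] → [2,4,6,1,0,-8,-7,-2,10,12,-4,-5,8]
j=10: a[10]=-4 ≤ 8 → i=8, swap a[8],a[10] → [2,4,6,1,0,-8,-7,-2,-4,12,10,-5,8]
j=11: a[11]=-5 ≤ 8 → i=9, swap a[9],a[11] → [2,4,6,1,0,-8,-7,-2,-4,-5,10,12,8]
final swap a[10],a[12] → [2,4,6,1,0,-8,-7,-2,-4,-5,8,12,10]; return 10
p = 10; k-1 = 1 < 10 ⇒ left

10; left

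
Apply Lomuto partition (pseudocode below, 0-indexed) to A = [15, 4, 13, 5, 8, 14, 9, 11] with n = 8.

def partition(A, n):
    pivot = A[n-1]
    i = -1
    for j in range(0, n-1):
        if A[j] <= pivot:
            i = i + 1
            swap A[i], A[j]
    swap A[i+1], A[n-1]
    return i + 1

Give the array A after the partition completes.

[4, 5, 8, 9, 11, 14, 15, 13]

pivot = A[7] = 11; i = -1
j=0: A[0]=15 > 11 → no swap
j=1: A[1]=4 ≤ 11 → i=0, swap A[0],A[1] → [4, 15, 13, 5, 8, 14, 9, 11]
j=2: A[2]=13 > 11 → no swap
j=3: A[3]=5 ≤ 11 → i=1, swap A[1],A[3] → [4, 5, 13, 15, 8, 14, 9, 11]
j=4: A[4]=8 ≤ 11 → i=2, swap A[2],A[4] → [4, 5, 8, 15, 13, 14, 9, 11]
j=5: A[5]=14 > 11 → no swap
j=6: A[6]=9 ≤ 11 → i=3, swap A[3],A[6] → [4, 5, 8, 9, 13, 14, 15, 11]
final swap A[4],A[7] → [4, 5, 8, 9, 11, 14, 15, 13]; return 4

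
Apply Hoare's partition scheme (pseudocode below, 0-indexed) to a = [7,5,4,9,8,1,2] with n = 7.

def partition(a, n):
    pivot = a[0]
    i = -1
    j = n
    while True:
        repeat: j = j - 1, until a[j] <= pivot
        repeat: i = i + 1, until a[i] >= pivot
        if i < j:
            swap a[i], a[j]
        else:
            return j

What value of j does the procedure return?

pivot=7
j stops at 6 (2), i stops at 0 (7); swap ⇒ [2,5,4,9,8,1,7]
j stops at 5 (1), i stops at 3 (9); swap ⇒ [2,5,4,1,8,9,7]
j stops at 3, i stops at 4; i≥j ⇒ return 3. a=[2,5,4,1,8,9,7]

3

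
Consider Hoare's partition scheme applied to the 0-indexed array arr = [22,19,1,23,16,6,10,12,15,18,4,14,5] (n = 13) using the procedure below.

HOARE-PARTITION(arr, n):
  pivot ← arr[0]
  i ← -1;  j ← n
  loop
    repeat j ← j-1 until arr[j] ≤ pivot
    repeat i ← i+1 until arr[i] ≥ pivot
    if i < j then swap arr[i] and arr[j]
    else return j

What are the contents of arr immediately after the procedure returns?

pivot = arr[0] = 22; i = -1, j = 13
j→12 (arr[12]=5≤22), i→0 (arr[0]=22≥22); i<j, swap → [5,19,1,23,16,6,10,12,15,18,4,14,22]
j→11 (arr[11]=14≤22), i→3 (arr[3]=23≥22); i<j, swap → [5,19,1,14,16,6,10,12,15,18,4,23,22]
j→10, i→11; i≥j, return j=10. arr = [5,19,1,14,16,6,10,12,15,18,4,23,22]

[5,19,1,14,16,6,10,12,15,18,4,23,22]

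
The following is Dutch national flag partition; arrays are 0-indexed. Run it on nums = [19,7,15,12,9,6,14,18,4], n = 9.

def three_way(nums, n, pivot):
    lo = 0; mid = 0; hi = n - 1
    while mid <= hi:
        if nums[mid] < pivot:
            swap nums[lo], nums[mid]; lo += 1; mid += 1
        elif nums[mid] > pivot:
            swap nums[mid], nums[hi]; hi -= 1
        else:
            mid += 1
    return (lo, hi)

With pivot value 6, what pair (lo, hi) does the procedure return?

(1, 1)

lo=0 mid=0 hi=8
19>6: swap(0,8), hi=7 ⇒ [4,7,15,12,9,6,14,18,19]
4<6: swap(0,0), lo=1 mid=1 ⇒ [4,7,15,12,9,6,14,18,19]
7>6: swap(1,7), hi=6 ⇒ [4,18,15,12,9,6,14,7,19]
18>6: swap(1,6), hi=5 ⇒ [4,14,15,12,9,6,18,7,19]
14>6: swap(1,5), hi=4 ⇒ [4,6,15,12,9,14,18,7,19]
6=6: mid=2
15>6: swap(2,4), hi=3 ⇒ [4,6,9,12,15,14,18,7,19]
9>6: swap(2,3), hi=2 ⇒ [4,6,12,9,15,14,18,7,19]
12>6: swap(2,2), hi=1 ⇒ [4,6,12,9,15,14,18,7,19]
done. lo=1 hi=1; nums=[4,6,12,9,15,14,18,7,19]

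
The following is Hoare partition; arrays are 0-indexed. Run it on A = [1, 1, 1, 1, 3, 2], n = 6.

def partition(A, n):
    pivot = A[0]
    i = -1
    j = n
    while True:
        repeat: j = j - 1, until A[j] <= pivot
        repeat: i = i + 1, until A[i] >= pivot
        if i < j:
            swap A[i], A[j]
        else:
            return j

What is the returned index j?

pivot=1
j stops at 3 (1), i stops at 0 (1); swap ⇒ [1, 1, 1, 1, 3, 2]
j stops at 2 (1), i stops at 1 (1); swap ⇒ [1, 1, 1, 1, 3, 2]
j stops at 1, i stops at 2; i≥j ⇒ return 1. A=[1, 1, 1, 1, 3, 2]

1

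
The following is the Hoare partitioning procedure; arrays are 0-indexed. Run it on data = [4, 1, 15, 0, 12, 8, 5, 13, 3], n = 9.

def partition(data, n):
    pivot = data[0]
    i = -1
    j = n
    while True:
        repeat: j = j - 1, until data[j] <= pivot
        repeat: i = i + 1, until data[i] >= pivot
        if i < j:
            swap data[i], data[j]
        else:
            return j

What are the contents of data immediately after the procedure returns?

pivot = data[0] = 4; i = -1, j = 9
j→8 (data[8]=3≤4), i→0 (data[0]=4≥4); i<j, swap → [3, 1, 15, 0, 12, 8, 5, 13, 4]
j→3 (data[3]=0≤4), i→2 (data[2]=15≥4); i<j, swap → [3, 1, 0, 15, 12, 8, 5, 13, 4]
j→2, i→3; i≥j, return j=2. data = [3, 1, 0, 15, 12, 8, 5, 13, 4]

[3, 1, 0, 15, 12, 8, 5, 13, 4]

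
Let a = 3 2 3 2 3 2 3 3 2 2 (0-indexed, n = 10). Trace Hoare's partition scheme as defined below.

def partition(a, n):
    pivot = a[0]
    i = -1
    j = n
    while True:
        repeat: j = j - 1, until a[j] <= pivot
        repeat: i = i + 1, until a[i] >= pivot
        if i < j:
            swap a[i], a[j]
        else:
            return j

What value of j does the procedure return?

pivot=3
j stops at 9 (2), i stops at 0 (3); swap ⇒ 2 2 3 2 3 2 3 3 2 3
j stops at 8 (2), i stops at 2 (3); swap ⇒ 2 2 2 2 3 2 3 3 3 3
j stops at 7 (3), i stops at 4 (3); swap ⇒ 2 2 2 2 3 2 3 3 3 3
j stops at 6, i stops at 6; i≥j ⇒ return 6. a=2 2 2 2 3 2 3 3 3 3

6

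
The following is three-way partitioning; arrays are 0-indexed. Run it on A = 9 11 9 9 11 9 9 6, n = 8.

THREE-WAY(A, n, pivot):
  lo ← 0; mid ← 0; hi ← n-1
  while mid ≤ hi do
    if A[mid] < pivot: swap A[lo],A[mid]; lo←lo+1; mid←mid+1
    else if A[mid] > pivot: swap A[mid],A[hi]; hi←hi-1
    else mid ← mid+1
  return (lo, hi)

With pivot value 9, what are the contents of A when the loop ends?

lo=0 mid=0 hi=7
9=9: mid=1
11>9: swap(1,7), hi=6 ⇒ 9 6 9 9 11 9 9 11
6<9: swap(0,1), lo=1 mid=2 ⇒ 6 9 9 9 11 9 9 11
9=9: mid=3
9=9: mid=4
11>9: swap(4,6), hi=5 ⇒ 6 9 9 9 9 9 11 11
9=9: mid=5
9=9: mid=6
done. lo=1 hi=5; A=6 9 9 9 9 9 11 11

6 9 9 9 9 9 11 11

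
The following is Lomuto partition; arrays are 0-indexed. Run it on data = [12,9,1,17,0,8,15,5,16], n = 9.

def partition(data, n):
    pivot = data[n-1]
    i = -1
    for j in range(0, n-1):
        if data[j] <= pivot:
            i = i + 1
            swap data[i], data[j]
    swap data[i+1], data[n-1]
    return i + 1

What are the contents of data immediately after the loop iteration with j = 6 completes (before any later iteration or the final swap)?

pivot = data[8] = 16; i = -1
j=0: data[0]=12 ≤ 16 → i=0, swap data[0],data[0] (no change) → [12,9,1,17,0,8,15,5,16]
j=1: data[1]=9 ≤ 16 → i=1, swap data[1],data[1] (no change) → [12,9,1,17,0,8,15,5,16]
j=2: data[2]=1 ≤ 16 → i=2, swap data[2],data[2] (no change) → [12,9,1,17,0,8,15,5,16]
j=3: data[3]=17 > 16 → no swap
j=4: data[4]=0 ≤ 16 → i=3, swap data[3],data[4] → [12,9,1,0,17,8,15,5,16]
j=5: data[5]=8 ≤ 16 → i=4, swap data[4],data[5] → [12,9,1,0,8,17,15,5,16]
j=6: data[6]=15 ≤ 16 → i=5, swap data[5],data[6] → [12,9,1,0,8,15,17,5,16]
(after j=6) data = [12,9,1,0,8,15,17,5,16]

[12,9,1,0,8,15,17,5,16]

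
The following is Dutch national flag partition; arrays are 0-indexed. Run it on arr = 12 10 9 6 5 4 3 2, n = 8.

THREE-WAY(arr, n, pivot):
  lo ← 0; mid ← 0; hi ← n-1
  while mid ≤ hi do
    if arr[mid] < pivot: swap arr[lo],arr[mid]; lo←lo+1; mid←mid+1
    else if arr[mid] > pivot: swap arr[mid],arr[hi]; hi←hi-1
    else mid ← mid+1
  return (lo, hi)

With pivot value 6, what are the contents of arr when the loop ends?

2 3 4 5 6 9 10 12

lo=0 mid=0 hi=7
12>6: swap(0,7), hi=6 ⇒ 2 10 9 6 5 4 3 12
2<6: swap(0,0), lo=1 mid=1 ⇒ 2 10 9 6 5 4 3 12
10>6: swap(1,6), hi=5 ⇒ 2 3 9 6 5 4 10 12
3<6: swap(1,1), lo=2 mid=2 ⇒ 2 3 9 6 5 4 10 12
9>6: swap(2,5), hi=4 ⇒ 2 3 4 6 5 9 10 12
4<6: swap(2,2), lo=3 mid=3 ⇒ 2 3 4 6 5 9 10 12
6=6: mid=4
5<6: swap(3,4), lo=4 mid=5 ⇒ 2 3 4 5 6 9 10 12
done. lo=4 hi=4; arr=2 3 4 5 6 9 10 12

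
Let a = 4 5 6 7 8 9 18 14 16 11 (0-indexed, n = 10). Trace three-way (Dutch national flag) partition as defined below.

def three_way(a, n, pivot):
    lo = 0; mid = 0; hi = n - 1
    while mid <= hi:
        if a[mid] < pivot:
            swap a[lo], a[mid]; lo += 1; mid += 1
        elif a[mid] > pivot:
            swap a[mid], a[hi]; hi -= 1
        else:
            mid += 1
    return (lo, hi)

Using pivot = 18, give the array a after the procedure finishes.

4 5 6 7 8 9 14 16 11 18

pivot = 18; lo=0, mid=0, hi=9
a[mid]=4<18: swap a[0],a[0]; lo=1,mid=1 → 4 5 6 7 8 9 18 14 16 11
a[mid]=5<18: swap a[1],a[1]; lo=2,mid=2 → 4 5 6 7 8 9 18 14 16 11
a[mid]=6<18: swap a[2],a[2]; lo=3,mid=3 → 4 5 6 7 8 9 18 14 16 11
a[mid]=7<18: swap a[3],a[3]; lo=4,mid=4 → 4 5 6 7 8 9 18 14 16 11
a[mid]=8<18: swap a[4],a[4]; lo=5,mid=5 → 4 5 6 7 8 9 18 14 16 11
a[mid]=9<18: swap a[5],a[5]; lo=6,mid=6 → 4 5 6 7 8 9 18 14 16 11
a[mid]=18=18: mid=7
a[mid]=14<18: swap a[6],a[7]; lo=7,mid=8 → 4 5 6 7 8 9 14 18 16 11
a[mid]=16<18: swap a[7],a[8]; lo=8,mid=9 → 4 5 6 7 8 9 14 16 18 11
a[mid]=11<18: swap a[8],a[9]; lo=9,mid=10 → 4 5 6 7 8 9 14 16 11 18
end: lo=9, hi=9; a = 4 5 6 7 8 9 14 16 11 18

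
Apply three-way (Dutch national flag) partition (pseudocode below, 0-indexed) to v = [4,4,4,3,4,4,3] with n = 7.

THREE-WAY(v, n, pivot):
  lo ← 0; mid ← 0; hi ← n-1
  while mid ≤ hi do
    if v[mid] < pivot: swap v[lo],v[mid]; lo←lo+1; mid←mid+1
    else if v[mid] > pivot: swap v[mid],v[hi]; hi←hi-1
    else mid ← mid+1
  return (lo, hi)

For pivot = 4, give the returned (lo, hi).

lo=0 mid=0 hi=6
4=4: mid=1
4=4: mid=2
4=4: mid=3
3<4: swap(0,3), lo=1 mid=4 ⇒ [3,4,4,4,4,4,3]
4=4: mid=5
4=4: mid=6
3<4: swap(1,6), lo=2 mid=7 ⇒ [3,3,4,4,4,4,4]
done. lo=2 hi=6; v=[3,3,4,4,4,4,4]

(2, 6)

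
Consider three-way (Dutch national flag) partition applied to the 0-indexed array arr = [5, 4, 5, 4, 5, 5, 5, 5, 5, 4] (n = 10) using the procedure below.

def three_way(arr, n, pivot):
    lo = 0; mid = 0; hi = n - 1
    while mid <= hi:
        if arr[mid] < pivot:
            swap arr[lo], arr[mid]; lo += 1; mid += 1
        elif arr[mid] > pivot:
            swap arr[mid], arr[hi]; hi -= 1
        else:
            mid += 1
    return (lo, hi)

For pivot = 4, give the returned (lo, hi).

lo=0 mid=0 hi=9
5>4: swap(0,9), hi=8 ⇒ [4, 4, 5, 4, 5, 5, 5, 5, 5, 5]
4=4: mid=1
4=4: mid=2
5>4: swap(2,8), hi=7 ⇒ [4, 4, 5, 4, 5, 5, 5, 5, 5, 5]
5>4: swap(2,7), hi=6 ⇒ [4, 4, 5, 4, 5, 5, 5, 5, 5, 5]
5>4: swap(2,6), hi=5 ⇒ [4, 4, 5, 4, 5, 5, 5, 5, 5, 5]
5>4: swap(2,5), hi=4 ⇒ [4, 4, 5, 4, 5, 5, 5, 5, 5, 5]
5>4: swap(2,4), hi=3 ⇒ [4, 4, 5, 4, 5, 5, 5, 5, 5, 5]
5>4: swap(2,3), hi=2 ⇒ [4, 4, 4, 5, 5, 5, 5, 5, 5, 5]
4=4: mid=3
done. lo=0 hi=2; arr=[4, 4, 4, 5, 5, 5, 5, 5, 5, 5]

(0, 2)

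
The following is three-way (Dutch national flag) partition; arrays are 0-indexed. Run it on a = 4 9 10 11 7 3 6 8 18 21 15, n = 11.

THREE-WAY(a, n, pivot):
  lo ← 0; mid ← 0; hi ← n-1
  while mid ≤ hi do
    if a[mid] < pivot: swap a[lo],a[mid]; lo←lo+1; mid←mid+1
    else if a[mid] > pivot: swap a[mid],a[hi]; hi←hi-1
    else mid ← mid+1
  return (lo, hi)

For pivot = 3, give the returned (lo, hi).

(0, 0)

pivot = 3; lo=0, mid=0, hi=10
a[mid]=4>3: swap a[0],a[10]; hi=9 → 15 9 10 11 7 3 6 8 18 21 4
a[mid]=15>3: swap a[0],a[9]; hi=8 → 21 9 10 11 7 3 6 8 18 15 4
a[mid]=21>3: swap a[0],a[8]; hi=7 → 18 9 10 11 7 3 6 8 21 15 4
a[mid]=18>3: swap a[0],a[7]; hi=6 → 8 9 10 11 7 3 6 18 21 15 4
a[mid]=8>3: swap a[0],a[6]; hi=5 → 6 9 10 11 7 3 8 18 21 15 4
a[mid]=6>3: swap a[0],a[5]; hi=4 → 3 9 10 11 7 6 8 18 21 15 4
a[mid]=3=3: mid=1
a[mid]=9>3: swap a[1],a[4]; hi=3 → 3 7 10 11 9 6 8 18 21 15 4
a[mid]=7>3: swap a[1],a[3]; hi=2 → 3 11 10 7 9 6 8 18 21 15 4
a[mid]=11>3: swap a[1],a[2]; hi=1 → 3 10 11 7 9 6 8 18 21 15 4
a[mid]=10>3: swap a[1],a[1]; hi=0 → 3 10 11 7 9 6 8 18 21 15 4
end: lo=0, hi=0; a = 3 10 11 7 9 6 8 18 21 15 4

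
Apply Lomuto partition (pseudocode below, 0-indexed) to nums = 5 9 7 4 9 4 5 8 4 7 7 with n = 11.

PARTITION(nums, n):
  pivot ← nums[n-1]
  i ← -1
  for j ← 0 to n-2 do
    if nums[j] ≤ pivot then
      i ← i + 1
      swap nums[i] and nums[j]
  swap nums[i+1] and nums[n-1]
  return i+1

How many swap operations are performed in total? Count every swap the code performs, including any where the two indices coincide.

8

pivot=7, i=-1
j=0: 5≤7, i=0, swap(0,0) ⇒ 5 9 7 4 9 4 5 8 4 7 7
j=1: 9>7, skip
j=2: 7≤7, i=1, swap(1,2) ⇒ 5 7 9 4 9 4 5 8 4 7 7
j=3: 4≤7, i=2, swap(2,3) ⇒ 5 7 4 9 9 4 5 8 4 7 7
j=4: 9>7, skip
j=5: 4≤7, i=3, swap(3,5) ⇒ 5 7 4 4 9 9 5 8 4 7 7
j=6: 5≤7, i=4, swap(4,6) ⇒ 5 7 4 4 5 9 9 8 4 7 7
j=7: 8>7, skip
j=8: 4≤7, i=5, swap(5,8) ⇒ 5 7 4 4 5 4 9 8 9 7 7
j=9: 7≤7, i=6, swap(6,9) ⇒ 5 7 4 4 5 4 7 8 9 9 7
swap(7,10) ⇒ 5 7 4 4 5 4 7 7 9 9 8; return 7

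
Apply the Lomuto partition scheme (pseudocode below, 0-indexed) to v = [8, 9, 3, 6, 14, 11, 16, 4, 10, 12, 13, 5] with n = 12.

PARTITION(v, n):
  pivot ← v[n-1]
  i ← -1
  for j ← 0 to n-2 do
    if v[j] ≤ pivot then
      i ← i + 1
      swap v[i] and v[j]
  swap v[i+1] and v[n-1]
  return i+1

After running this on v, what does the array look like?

pivot = v[11] = 5; i = -1
j=0: v[0]=8 > 5 → no swap
j=1: v[1]=9 > 5 → no swap
j=2: v[2]=3 ≤ 5 → i=0, swap v[0],v[2] → [3, 9, 8, 6, 14, 11, 16, 4, 10, 12, 13, 5]
j=3: v[3]=6 > 5 → no swap
j=4: v[4]=14 > 5 → no swap
j=5: v[5]=11 > 5 → no swap
j=6: v[6]=16 > 5 → no swap
j=7: v[7]=4 ≤ 5 → i=1, swap v[1],v[7] → [3, 4, 8, 6, 14, 11, 16, 9, 10, 12, 13, 5]
j=8: v[8]=10 > 5 → no swap
j=9: v[9]=12 > 5 → no swap
j=10: v[10]=13 > 5 → no swap
final swap v[2],v[11] → [3, 4, 5, 6, 14, 11, 16, 9, 10, 12, 13, 8]; return 2

[3, 4, 5, 6, 14, 11, 16, 9, 10, 12, 13, 8]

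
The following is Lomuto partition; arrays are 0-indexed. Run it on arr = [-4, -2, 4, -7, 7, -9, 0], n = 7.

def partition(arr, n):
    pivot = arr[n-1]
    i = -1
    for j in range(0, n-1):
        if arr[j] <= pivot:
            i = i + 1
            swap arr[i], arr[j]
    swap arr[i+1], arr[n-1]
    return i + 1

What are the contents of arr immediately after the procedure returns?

[-4, -2, -7, -9, 0, 4, 7]

pivot=0, i=-1
j=0: -4≤0, i=0, swap(0,0) ⇒ [-4, -2, 4, -7, 7, -9, 0]
j=1: -2≤0, i=1, swap(1,1) ⇒ [-4, -2, 4, -7, 7, -9, 0]
j=2: 4>0, skip
j=3: -7≤0, i=2, swap(2,3) ⇒ [-4, -2, -7, 4, 7, -9, 0]
j=4: 7>0, skip
j=5: -9≤0, i=3, swap(3,5) ⇒ [-4, -2, -7, -9, 7, 4, 0]
swap(4,6) ⇒ [-4, -2, -7, -9, 0, 4, 7]; return 4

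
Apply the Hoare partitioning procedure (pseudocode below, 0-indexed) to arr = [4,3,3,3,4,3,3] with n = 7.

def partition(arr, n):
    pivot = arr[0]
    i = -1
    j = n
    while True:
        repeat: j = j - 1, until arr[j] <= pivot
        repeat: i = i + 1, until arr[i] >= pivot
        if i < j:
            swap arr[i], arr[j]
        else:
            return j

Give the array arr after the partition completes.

[3,3,3,3,3,4,4]

pivot = arr[0] = 4; i = -1, j = 7
j→6 (arr[6]=3≤4), i→0 (arr[0]=4≥4); i<j, swap → [3,3,3,3,4,3,4]
j→5 (arr[5]=3≤4), i→4 (arr[4]=4≥4); i<j, swap → [3,3,3,3,3,4,4]
j→4, i→5; i≥j, return j=4. arr = [3,3,3,3,3,4,4]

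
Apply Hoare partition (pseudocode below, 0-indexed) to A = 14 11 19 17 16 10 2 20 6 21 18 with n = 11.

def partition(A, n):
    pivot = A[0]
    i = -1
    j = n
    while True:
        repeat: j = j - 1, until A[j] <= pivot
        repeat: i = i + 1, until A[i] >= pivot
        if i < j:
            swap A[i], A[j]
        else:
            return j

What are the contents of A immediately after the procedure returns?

pivot = A[0] = 14; i = -1, j = 11
j→8 (A[8]=6≤14), i→0 (A[0]=14≥14); i<j, swap → 6 11 19 17 16 10 2 20 14 21 18
j→6 (A[6]=2≤14), i→2 (A[2]=19≥14); i<j, swap → 6 11 2 17 16 10 19 20 14 21 18
j→5 (A[5]=10≤14), i→3 (A[3]=17≥14); i<j, swap → 6 11 2 10 16 17 19 20 14 21 18
j→3, i→4; i≥j, return j=3. A = 6 11 2 10 16 17 19 20 14 21 18

6 11 2 10 16 17 19 20 14 21 18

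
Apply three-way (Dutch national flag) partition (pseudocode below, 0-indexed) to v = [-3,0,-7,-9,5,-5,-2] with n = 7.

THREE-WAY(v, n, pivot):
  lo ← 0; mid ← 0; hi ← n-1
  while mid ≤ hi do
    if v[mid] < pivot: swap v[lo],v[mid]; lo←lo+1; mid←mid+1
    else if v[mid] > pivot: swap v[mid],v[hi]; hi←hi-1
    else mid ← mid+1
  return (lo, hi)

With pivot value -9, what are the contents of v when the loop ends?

lo=0 mid=0 hi=6
-3>-9: swap(0,6), hi=5 ⇒ [-2,0,-7,-9,5,-5,-3]
-2>-9: swap(0,5), hi=4 ⇒ [-5,0,-7,-9,5,-2,-3]
-5>-9: swap(0,4), hi=3 ⇒ [5,0,-7,-9,-5,-2,-3]
5>-9: swap(0,3), hi=2 ⇒ [-9,0,-7,5,-5,-2,-3]
-9=-9: mid=1
0>-9: swap(1,2), hi=1 ⇒ [-9,-7,0,5,-5,-2,-3]
-7>-9: swap(1,1), hi=0 ⇒ [-9,-7,0,5,-5,-2,-3]
done. lo=0 hi=0; v=[-9,-7,0,5,-5,-2,-3]

[-9,-7,0,5,-5,-2,-3]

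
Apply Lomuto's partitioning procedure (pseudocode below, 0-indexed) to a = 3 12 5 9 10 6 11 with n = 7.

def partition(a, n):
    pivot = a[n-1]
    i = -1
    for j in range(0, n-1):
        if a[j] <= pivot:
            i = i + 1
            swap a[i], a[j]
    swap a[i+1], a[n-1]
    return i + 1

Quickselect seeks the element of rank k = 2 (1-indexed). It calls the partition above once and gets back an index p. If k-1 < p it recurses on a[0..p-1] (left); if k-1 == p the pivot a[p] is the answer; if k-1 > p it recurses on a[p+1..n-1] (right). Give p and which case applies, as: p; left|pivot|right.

5; left

pivot=11, i=-1
j=0: 3≤11, i=0, swap(0,0) ⇒ 3 12 5 9 10 6 11
j=1: 12>11, skip
j=2: 5≤11, i=1, swap(1,2) ⇒ 3 5 12 9 10 6 11
j=3: 9≤11, i=2, swap(2,3) ⇒ 3 5 9 12 10 6 11
j=4: 10≤11, i=3, swap(3,4) ⇒ 3 5 9 10 12 6 11
j=5: 6≤11, i=4, swap(4,5) ⇒ 3 5 9 10 6 12 11
swap(5,6) ⇒ 3 5 9 10 6 11 12; return 5
p = 5; k-1 = 1 < 5 ⇒ left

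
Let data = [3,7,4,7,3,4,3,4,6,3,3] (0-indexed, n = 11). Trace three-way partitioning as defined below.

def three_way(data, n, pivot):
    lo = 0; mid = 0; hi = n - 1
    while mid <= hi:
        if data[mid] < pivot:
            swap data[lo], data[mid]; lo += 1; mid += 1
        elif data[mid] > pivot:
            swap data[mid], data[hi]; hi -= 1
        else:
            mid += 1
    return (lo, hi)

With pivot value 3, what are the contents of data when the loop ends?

pivot = 3; lo=0, mid=0, hi=10
data[mid]=3=3: mid=1
data[mid]=7>3: swap data[1],data[10]; hi=9 → [3,3,4,7,3,4,3,4,6,3,7]
data[mid]=3=3: mid=2
data[mid]=4>3: swap data[2],data[9]; hi=8 → [3,3,3,7,3,4,3,4,6,4,7]
data[mid]=3=3: mid=3
data[mid]=7>3: swap data[3],data[8]; hi=7 → [3,3,3,6,3,4,3,4,7,4,7]
data[mid]=6>3: swap data[3],data[7]; hi=6 → [3,3,3,4,3,4,3,6,7,4,7]
data[mid]=4>3: swap data[3],data[6]; hi=5 → [3,3,3,3,3,4,4,6,7,4,7]
data[mid]=3=3: mid=4
data[mid]=3=3: mid=5
data[mid]=4>3: swap data[5],data[5]; hi=4 → [3,3,3,3,3,4,4,6,7,4,7]
end: lo=0, hi=4; data = [3,3,3,3,3,4,4,6,7,4,7]

[3,3,3,3,3,4,4,6,7,4,7]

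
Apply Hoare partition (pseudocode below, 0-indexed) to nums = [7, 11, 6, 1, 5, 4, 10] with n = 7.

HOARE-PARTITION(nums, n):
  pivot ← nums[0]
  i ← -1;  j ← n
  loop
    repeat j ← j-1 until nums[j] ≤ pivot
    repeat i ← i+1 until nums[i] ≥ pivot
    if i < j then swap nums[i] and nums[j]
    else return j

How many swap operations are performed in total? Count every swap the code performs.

pivot=7
j stops at 5 (4), i stops at 0 (7); swap ⇒ [4, 11, 6, 1, 5, 7, 10]
j stops at 4 (5), i stops at 1 (11); swap ⇒ [4, 5, 6, 1, 11, 7, 10]
j stops at 3, i stops at 4; i≥j ⇒ return 3. nums=[4, 5, 6, 1, 11, 7, 10]

2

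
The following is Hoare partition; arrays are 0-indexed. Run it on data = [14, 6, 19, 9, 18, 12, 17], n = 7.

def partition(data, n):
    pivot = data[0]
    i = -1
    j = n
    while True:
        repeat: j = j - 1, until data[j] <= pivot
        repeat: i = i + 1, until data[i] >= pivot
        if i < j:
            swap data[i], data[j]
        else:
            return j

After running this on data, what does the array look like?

pivot = data[0] = 14; i = -1, j = 7
j→5 (data[5]=12≤14), i→0 (data[0]=14≥14); i<j, swap → [12, 6, 19, 9, 18, 14, 17]
j→3 (data[3]=9≤14), i→2 (data[2]=19≥14); i<j, swap → [12, 6, 9, 19, 18, 14, 17]
j→2, i→3; i≥j, return j=2. data = [12, 6, 9, 19, 18, 14, 17]

[12, 6, 9, 19, 18, 14, 17]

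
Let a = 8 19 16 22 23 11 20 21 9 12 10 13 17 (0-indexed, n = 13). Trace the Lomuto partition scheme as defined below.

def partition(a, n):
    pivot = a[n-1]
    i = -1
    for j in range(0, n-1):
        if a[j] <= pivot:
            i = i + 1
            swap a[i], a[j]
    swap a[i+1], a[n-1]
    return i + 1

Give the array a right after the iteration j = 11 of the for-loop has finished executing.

8 16 11 9 12 10 13 21 22 23 19 20 17

pivot = a[12] = 17; i = -1
j=0: a[0]=8 ≤ 17 → i=0, swap a[0],a[0] (no change) → 8 19 16 22 23 11 20 21 9 12 10 13 17
j=1: a[1]=19 > 17 → no swap
j=2: a[2]=16 ≤ 17 → i=1, swap a[1],a[2] → 8 16 19 22 23 11 20 21 9 12 10 13 17
j=3: a[3]=22 > 17 → no swap
j=4: a[4]=23 > 17 → no swap
j=5: a[5]=11 ≤ 17 → i=2, swap a[2],a[5] → 8 16 11 22 23 19 20 21 9 12 10 13 17
j=6: a[6]=20 > 17 → no swap
j=7: a[7]=21 > 17 → no swap
j=8: a[8]=9 ≤ 17 → i=3, swap a[3],a[8] → 8 16 11 9 23 19 20 21 22 12 10 13 17
j=9: a[9]=12 ≤ 17 → i=4, swap a[4],a[9] → 8 16 11 9 12 19 20 21 22 23 10 13 17
j=10: a[10]=10 ≤ 17 → i=5, swap a[5],a[10] → 8 16 11 9 12 10 20 21 22 23 19 13 17
j=11: a[11]=13 ≤ 17 → i=6, swap a[6],a[11] → 8 16 11 9 12 10 13 21 22 23 19 20 17
(after j=11) a = 8 16 11 9 12 10 13 21 22 23 19 20 17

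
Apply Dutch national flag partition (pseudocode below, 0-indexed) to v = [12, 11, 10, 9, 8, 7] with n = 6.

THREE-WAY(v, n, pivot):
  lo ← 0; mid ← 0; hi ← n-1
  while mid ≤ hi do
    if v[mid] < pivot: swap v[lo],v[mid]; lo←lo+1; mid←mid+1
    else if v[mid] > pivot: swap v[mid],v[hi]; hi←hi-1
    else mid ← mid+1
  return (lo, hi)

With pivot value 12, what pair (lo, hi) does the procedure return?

lo=0 mid=0 hi=5
12=12: mid=1
11<12: swap(0,1), lo=1 mid=2 ⇒ [11, 12, 10, 9, 8, 7]
10<12: swap(1,2), lo=2 mid=3 ⇒ [11, 10, 12, 9, 8, 7]
9<12: swap(2,3), lo=3 mid=4 ⇒ [11, 10, 9, 12, 8, 7]
8<12: swap(3,4), lo=4 mid=5 ⇒ [11, 10, 9, 8, 12, 7]
7<12: swap(4,5), lo=5 mid=6 ⇒ [11, 10, 9, 8, 7, 12]
done. lo=5 hi=5; v=[11, 10, 9, 8, 7, 12]

(5, 5)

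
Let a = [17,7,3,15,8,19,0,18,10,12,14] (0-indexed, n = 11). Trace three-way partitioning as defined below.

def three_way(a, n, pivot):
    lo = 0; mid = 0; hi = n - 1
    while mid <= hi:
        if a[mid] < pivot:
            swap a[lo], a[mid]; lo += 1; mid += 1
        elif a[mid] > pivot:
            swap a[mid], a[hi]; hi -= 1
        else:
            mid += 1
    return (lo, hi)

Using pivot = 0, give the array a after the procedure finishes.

[0,3,15,8,19,7,18,10,12,14,17]

lo=0 mid=0 hi=10
17>0: swap(0,10), hi=9 ⇒ [14,7,3,15,8,19,0,18,10,12,17]
14>0: swap(0,9), hi=8 ⇒ [12,7,3,15,8,19,0,18,10,14,17]
12>0: swap(0,8), hi=7 ⇒ [10,7,3,15,8,19,0,18,12,14,17]
10>0: swap(0,7), hi=6 ⇒ [18,7,3,15,8,19,0,10,12,14,17]
18>0: swap(0,6), hi=5 ⇒ [0,7,3,15,8,19,18,10,12,14,17]
0=0: mid=1
7>0: swap(1,5), hi=4 ⇒ [0,19,3,15,8,7,18,10,12,14,17]
19>0: swap(1,4), hi=3 ⇒ [0,8,3,15,19,7,18,10,12,14,17]
8>0: swap(1,3), hi=2 ⇒ [0,15,3,8,19,7,18,10,12,14,17]
15>0: swap(1,2), hi=1 ⇒ [0,3,15,8,19,7,18,10,12,14,17]
3>0: swap(1,1), hi=0 ⇒ [0,3,15,8,19,7,18,10,12,14,17]
done. lo=0 hi=0; a=[0,3,15,8,19,7,18,10,12,14,17]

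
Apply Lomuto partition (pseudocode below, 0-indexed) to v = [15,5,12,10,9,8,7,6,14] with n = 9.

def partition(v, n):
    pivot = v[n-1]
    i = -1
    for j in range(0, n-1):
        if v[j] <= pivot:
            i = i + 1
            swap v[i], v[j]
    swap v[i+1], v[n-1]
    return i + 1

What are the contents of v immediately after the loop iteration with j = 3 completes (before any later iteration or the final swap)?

pivot = v[8] = 14; i = -1
j=0: v[0]=15 > 14 → no swap
j=1: v[1]=5 ≤ 14 → i=0, swap v[0],v[1] → [5,15,12,10,9,8,7,6,14]
j=2: v[2]=12 ≤ 14 → i=1, swap v[1],v[2] → [5,12,15,10,9,8,7,6,14]
j=3: v[3]=10 ≤ 14 → i=2, swap v[2],v[3] → [5,12,10,15,9,8,7,6,14]
(after j=3) v = [5,12,10,15,9,8,7,6,14]

[5,12,10,15,9,8,7,6,14]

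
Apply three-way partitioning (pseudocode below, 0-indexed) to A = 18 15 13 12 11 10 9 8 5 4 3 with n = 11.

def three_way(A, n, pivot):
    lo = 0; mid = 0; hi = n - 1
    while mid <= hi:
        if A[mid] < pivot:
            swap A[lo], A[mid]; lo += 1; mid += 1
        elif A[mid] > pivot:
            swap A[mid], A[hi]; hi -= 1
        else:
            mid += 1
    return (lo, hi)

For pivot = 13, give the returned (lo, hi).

lo=0 mid=0 hi=10
18>13: swap(0,10), hi=9 ⇒ 3 15 13 12 11 10 9 8 5 4 18
3<13: swap(0,0), lo=1 mid=1 ⇒ 3 15 13 12 11 10 9 8 5 4 18
15>13: swap(1,9), hi=8 ⇒ 3 4 13 12 11 10 9 8 5 15 18
4<13: swap(1,1), lo=2 mid=2 ⇒ 3 4 13 12 11 10 9 8 5 15 18
13=13: mid=3
12<13: swap(2,3), lo=3 mid=4 ⇒ 3 4 12 13 11 10 9 8 5 15 18
11<13: swap(3,4), lo=4 mid=5 ⇒ 3 4 12 11 13 10 9 8 5 15 18
10<13: swap(4,5), lo=5 mid=6 ⇒ 3 4 12 11 10 13 9 8 5 15 18
9<13: swap(5,6), lo=6 mid=7 ⇒ 3 4 12 11 10 9 13 8 5 15 18
8<13: swap(6,7), lo=7 mid=8 ⇒ 3 4 12 11 10 9 8 13 5 15 18
5<13: swap(7,8), lo=8 mid=9 ⇒ 3 4 12 11 10 9 8 5 13 15 18
done. lo=8 hi=8; A=3 4 12 11 10 9 8 5 13 15 18

(8, 8)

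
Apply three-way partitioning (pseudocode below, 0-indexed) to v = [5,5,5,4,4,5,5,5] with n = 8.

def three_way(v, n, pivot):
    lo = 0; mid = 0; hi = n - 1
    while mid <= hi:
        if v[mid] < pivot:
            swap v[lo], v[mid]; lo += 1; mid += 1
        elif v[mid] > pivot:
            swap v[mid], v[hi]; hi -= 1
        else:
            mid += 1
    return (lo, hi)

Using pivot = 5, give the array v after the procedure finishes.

[4,4,5,5,5,5,5,5]

pivot = 5; lo=0, mid=0, hi=7
v[mid]=5=5: mid=1
v[mid]=5=5: mid=2
v[mid]=5=5: mid=3
v[mid]=4<5: swap v[0],v[3]; lo=1,mid=4 → [4,5,5,5,4,5,5,5]
v[mid]=4<5: swap v[1],v[4]; lo=2,mid=5 → [4,4,5,5,5,5,5,5]
v[mid]=5=5: mid=6
v[mid]=5=5: mid=7
v[mid]=5=5: mid=8
end: lo=2, hi=7; v = [4,4,5,5,5,5,5,5]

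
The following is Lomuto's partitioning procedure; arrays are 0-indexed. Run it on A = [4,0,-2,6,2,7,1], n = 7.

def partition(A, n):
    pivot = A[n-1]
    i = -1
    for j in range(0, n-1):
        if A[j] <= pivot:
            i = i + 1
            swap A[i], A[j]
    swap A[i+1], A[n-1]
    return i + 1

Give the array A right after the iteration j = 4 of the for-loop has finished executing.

[0,-2,4,6,2,7,1]

pivot=1, i=-1
j=0: 4>1, skip
j=1: 0≤1, i=0, swap(0,1) ⇒ [0,4,-2,6,2,7,1]
j=2: -2≤1, i=1, swap(1,2) ⇒ [0,-2,4,6,2,7,1]
j=3: 6>1, skip
j=4: 2>1, skip
(after j=4) A = [0,-2,4,6,2,7,1]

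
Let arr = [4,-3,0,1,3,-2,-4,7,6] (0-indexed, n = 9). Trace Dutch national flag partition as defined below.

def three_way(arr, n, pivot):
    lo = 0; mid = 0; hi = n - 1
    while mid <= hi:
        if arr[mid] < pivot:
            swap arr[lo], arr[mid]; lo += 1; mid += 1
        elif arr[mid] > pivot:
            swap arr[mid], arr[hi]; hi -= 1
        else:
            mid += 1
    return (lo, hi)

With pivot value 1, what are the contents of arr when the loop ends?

pivot = 1; lo=0, mid=0, hi=8
arr[mid]=4>1: swap arr[0],arr[8]; hi=7 → [6,-3,0,1,3,-2,-4,7,4]
arr[mid]=6>1: swap arr[0],arr[7]; hi=6 → [7,-3,0,1,3,-2,-4,6,4]
arr[mid]=7>1: swap arr[0],arr[6]; hi=5 → [-4,-3,0,1,3,-2,7,6,4]
arr[mid]=-4<1: swap arr[0],arr[0]; lo=1,mid=1 → [-4,-3,0,1,3,-2,7,6,4]
arr[mid]=-3<1: swap arr[1],arr[1]; lo=2,mid=2 → [-4,-3,0,1,3,-2,7,6,4]
arr[mid]=0<1: swap arr[2],arr[2]; lo=3,mid=3 → [-4,-3,0,1,3,-2,7,6,4]
arr[mid]=1=1: mid=4
arr[mid]=3>1: swap arr[4],arr[5]; hi=4 → [-4,-3,0,1,-2,3,7,6,4]
arr[mid]=-2<1: swap arr[3],arr[4]; lo=4,mid=5 → [-4,-3,0,-2,1,3,7,6,4]
end: lo=4, hi=4; arr = [-4,-3,0,-2,1,3,7,6,4]

[-4,-3,0,-2,1,3,7,6,4]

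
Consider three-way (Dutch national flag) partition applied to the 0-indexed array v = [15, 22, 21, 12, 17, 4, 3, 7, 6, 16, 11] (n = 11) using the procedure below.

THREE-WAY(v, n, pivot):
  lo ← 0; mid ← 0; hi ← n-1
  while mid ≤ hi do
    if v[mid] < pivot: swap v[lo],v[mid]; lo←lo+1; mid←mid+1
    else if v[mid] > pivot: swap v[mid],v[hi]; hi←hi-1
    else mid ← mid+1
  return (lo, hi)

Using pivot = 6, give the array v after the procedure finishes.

pivot = 6; lo=0, mid=0, hi=10
v[mid]=15>6: swap v[0],v[10]; hi=9 → [11, 22, 21, 12, 17, 4, 3, 7, 6, 16, 15]
v[mid]=11>6: swap v[0],v[9]; hi=8 → [16, 22, 21, 12, 17, 4, 3, 7, 6, 11, 15]
v[mid]=16>6: swap v[0],v[8]; hi=7 → [6, 22, 21, 12, 17, 4, 3, 7, 16, 11, 15]
v[mid]=6=6: mid=1
v[mid]=22>6: swap v[1],v[7]; hi=6 → [6, 7, 21, 12, 17, 4, 3, 22, 16, 11, 15]
v[mid]=7>6: swap v[1],v[6]; hi=5 → [6, 3, 21, 12, 17, 4, 7, 22, 16, 11, 15]
v[mid]=3<6: swap v[0],v[1]; lo=1,mid=2 → [3, 6, 21, 12, 17, 4, 7, 22, 16, 11, 15]
v[mid]=21>6: swap v[2],v[5]; hi=4 → [3, 6, 4, 12, 17, 21, 7, 22, 16, 11, 15]
v[mid]=4<6: swap v[1],v[2]; lo=2,mid=3 → [3, 4, 6, 12, 17, 21, 7, 22, 16, 11, 15]
v[mid]=12>6: swap v[3],v[4]; hi=3 → [3, 4, 6, 17, 12, 21, 7, 22, 16, 11, 15]
v[mid]=17>6: swap v[3],v[3]; hi=2 → [3, 4, 6, 17, 12, 21, 7, 22, 16, 11, 15]
end: lo=2, hi=2; v = [3, 4, 6, 17, 12, 21, 7, 22, 16, 11, 15]

[3, 4, 6, 17, 12, 21, 7, 22, 16, 11, 15]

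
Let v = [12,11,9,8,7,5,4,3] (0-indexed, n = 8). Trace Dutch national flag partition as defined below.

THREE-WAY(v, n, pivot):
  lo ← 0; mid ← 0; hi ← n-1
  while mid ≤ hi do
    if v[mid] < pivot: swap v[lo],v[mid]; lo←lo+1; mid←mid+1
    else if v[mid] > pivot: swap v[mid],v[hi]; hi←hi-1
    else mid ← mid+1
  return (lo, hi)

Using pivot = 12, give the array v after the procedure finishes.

[11,9,8,7,5,4,3,12]

pivot = 12; lo=0, mid=0, hi=7
v[mid]=12=12: mid=1
v[mid]=11<12: swap v[0],v[1]; lo=1,mid=2 → [11,12,9,8,7,5,4,3]
v[mid]=9<12: swap v[1],v[2]; lo=2,mid=3 → [11,9,12,8,7,5,4,3]
v[mid]=8<12: swap v[2],v[3]; lo=3,mid=4 → [11,9,8,12,7,5,4,3]
v[mid]=7<12: swap v[3],v[4]; lo=4,mid=5 → [11,9,8,7,12,5,4,3]
v[mid]=5<12: swap v[4],v[5]; lo=5,mid=6 → [11,9,8,7,5,12,4,3]
v[mid]=4<12: swap v[5],v[6]; lo=6,mid=7 → [11,9,8,7,5,4,12,3]
v[mid]=3<12: swap v[6],v[7]; lo=7,mid=8 → [11,9,8,7,5,4,3,12]
end: lo=7, hi=7; v = [11,9,8,7,5,4,3,12]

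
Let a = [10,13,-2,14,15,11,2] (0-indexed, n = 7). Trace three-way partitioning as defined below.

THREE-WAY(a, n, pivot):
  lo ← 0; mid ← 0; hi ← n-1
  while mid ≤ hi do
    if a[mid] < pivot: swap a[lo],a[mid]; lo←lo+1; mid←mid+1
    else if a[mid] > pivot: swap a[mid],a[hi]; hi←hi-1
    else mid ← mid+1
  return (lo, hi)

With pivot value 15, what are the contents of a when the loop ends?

lo=0 mid=0 hi=6
10<15: swap(0,0), lo=1 mid=1 ⇒ [10,13,-2,14,15,11,2]
13<15: swap(1,1), lo=2 mid=2 ⇒ [10,13,-2,14,15,11,2]
-2<15: swap(2,2), lo=3 mid=3 ⇒ [10,13,-2,14,15,11,2]
14<15: swap(3,3), lo=4 mid=4 ⇒ [10,13,-2,14,15,11,2]
15=15: mid=5
11<15: swap(4,5), lo=5 mid=6 ⇒ [10,13,-2,14,11,15,2]
2<15: swap(5,6), lo=6 mid=7 ⇒ [10,13,-2,14,11,2,15]
done. lo=6 hi=6; a=[10,13,-2,14,11,2,15]

[10,13,-2,14,11,2,15]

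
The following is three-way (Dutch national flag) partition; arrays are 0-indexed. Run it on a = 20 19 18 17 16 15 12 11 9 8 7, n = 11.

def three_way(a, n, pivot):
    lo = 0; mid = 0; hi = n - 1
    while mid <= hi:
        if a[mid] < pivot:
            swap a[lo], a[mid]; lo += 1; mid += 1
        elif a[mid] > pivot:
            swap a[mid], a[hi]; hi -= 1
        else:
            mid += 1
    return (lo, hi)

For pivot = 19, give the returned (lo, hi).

pivot = 19; lo=0, mid=0, hi=10
a[mid]=20>19: swap a[0],a[10]; hi=9 → 7 19 18 17 16 15 12 11 9 8 20
a[mid]=7<19: swap a[0],a[0]; lo=1,mid=1 → 7 19 18 17 16 15 12 11 9 8 20
a[mid]=19=19: mid=2
a[mid]=18<19: swap a[1],a[2]; lo=2,mid=3 → 7 18 19 17 16 15 12 11 9 8 20
a[mid]=17<19: swap a[2],a[3]; lo=3,mid=4 → 7 18 17 19 16 15 12 11 9 8 20
a[mid]=16<19: swap a[3],a[4]; lo=4,mid=5 → 7 18 17 16 19 15 12 11 9 8 20
a[mid]=15<19: swap a[4],a[5]; lo=5,mid=6 → 7 18 17 16 15 19 12 11 9 8 20
a[mid]=12<19: swap a[5],a[6]; lo=6,mid=7 → 7 18 17 16 15 12 19 11 9 8 20
a[mid]=11<19: swap a[6],a[7]; lo=7,mid=8 → 7 18 17 16 15 12 11 19 9 8 20
a[mid]=9<19: swap a[7],a[8]; lo=8,mid=9 → 7 18 17 16 15 12 11 9 19 8 20
a[mid]=8<19: swap a[8],a[9]; lo=9,mid=10 → 7 18 17 16 15 12 11 9 8 19 20
end: lo=9, hi=9; a = 7 18 17 16 15 12 11 9 8 19 20

(9, 9)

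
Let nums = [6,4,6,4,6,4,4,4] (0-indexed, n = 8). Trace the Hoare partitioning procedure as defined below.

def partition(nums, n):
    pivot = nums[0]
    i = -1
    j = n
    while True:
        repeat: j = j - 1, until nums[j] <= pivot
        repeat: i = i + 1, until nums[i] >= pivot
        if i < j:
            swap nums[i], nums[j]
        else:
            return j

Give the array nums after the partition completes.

[4,4,4,4,4,6,6,6]

pivot = nums[0] = 6; i = -1, j = 8
j→7 (nums[7]=4≤6), i→0 (nums[0]=6≥6); i<j, swap → [4,4,6,4,6,4,4,6]
j→6 (nums[6]=4≤6), i→2 (nums[2]=6≥6); i<j, swap → [4,4,4,4,6,4,6,6]
j→5 (nums[5]=4≤6), i→4 (nums[4]=6≥6); i<j, swap → [4,4,4,4,4,6,6,6]
j→4, i→5; i≥j, return j=4. nums = [4,4,4,4,4,6,6,6]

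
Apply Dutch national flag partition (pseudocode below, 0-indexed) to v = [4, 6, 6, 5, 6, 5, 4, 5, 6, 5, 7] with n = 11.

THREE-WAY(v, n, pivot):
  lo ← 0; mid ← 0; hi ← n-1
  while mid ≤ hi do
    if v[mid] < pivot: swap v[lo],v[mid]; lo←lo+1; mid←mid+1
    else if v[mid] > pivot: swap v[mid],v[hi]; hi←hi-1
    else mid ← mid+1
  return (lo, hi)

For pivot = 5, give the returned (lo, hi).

lo=0 mid=0 hi=10
4<5: swap(0,0), lo=1 mid=1 ⇒ [4, 6, 6, 5, 6, 5, 4, 5, 6, 5, 7]
6>5: swap(1,10), hi=9 ⇒ [4, 7, 6, 5, 6, 5, 4, 5, 6, 5, 6]
7>5: swap(1,9), hi=8 ⇒ [4, 5, 6, 5, 6, 5, 4, 5, 6, 7, 6]
5=5: mid=2
6>5: swap(2,8), hi=7 ⇒ [4, 5, 6, 5, 6, 5, 4, 5, 6, 7, 6]
6>5: swap(2,7), hi=6 ⇒ [4, 5, 5, 5, 6, 5, 4, 6, 6, 7, 6]
5=5: mid=3
5=5: mid=4
6>5: swap(4,6), hi=5 ⇒ [4, 5, 5, 5, 4, 5, 6, 6, 6, 7, 6]
4<5: swap(1,4), lo=2 mid=5 ⇒ [4, 4, 5, 5, 5, 5, 6, 6, 6, 7, 6]
5=5: mid=6
done. lo=2 hi=5; v=[4, 4, 5, 5, 5, 5, 6, 6, 6, 7, 6]

(2, 5)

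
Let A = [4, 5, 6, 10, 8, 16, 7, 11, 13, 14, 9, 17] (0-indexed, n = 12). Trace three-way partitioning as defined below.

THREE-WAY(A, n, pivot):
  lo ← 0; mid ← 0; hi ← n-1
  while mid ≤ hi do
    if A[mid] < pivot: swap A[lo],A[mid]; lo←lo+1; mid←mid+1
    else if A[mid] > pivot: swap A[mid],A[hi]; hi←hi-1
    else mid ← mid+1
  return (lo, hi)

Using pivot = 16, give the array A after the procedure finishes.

pivot = 16; lo=0, mid=0, hi=11
A[mid]=4<16: swap A[0],A[0]; lo=1,mid=1 → [4, 5, 6, 10, 8, 16, 7, 11, 13, 14, 9, 17]
A[mid]=5<16: swap A[1],A[1]; lo=2,mid=2 → [4, 5, 6, 10, 8, 16, 7, 11, 13, 14, 9, 17]
A[mid]=6<16: swap A[2],A[2]; lo=3,mid=3 → [4, 5, 6, 10, 8, 16, 7, 11, 13, 14, 9, 17]
A[mid]=10<16: swap A[3],A[3]; lo=4,mid=4 → [4, 5, 6, 10, 8, 16, 7, 11, 13, 14, 9, 17]
A[mid]=8<16: swap A[4],A[4]; lo=5,mid=5 → [4, 5, 6, 10, 8, 16, 7, 11, 13, 14, 9, 17]
A[mid]=16=16: mid=6
A[mid]=7<16: swap A[5],A[6]; lo=6,mid=7 → [4, 5, 6, 10, 8, 7, 16, 11, 13, 14, 9, 17]
A[mid]=11<16: swap A[6],A[7]; lo=7,mid=8 → [4, 5, 6, 10, 8, 7, 11, 16, 13, 14, 9, 17]
A[mid]=13<16: swap A[7],A[8]; lo=8,mid=9 → [4, 5, 6, 10, 8, 7, 11, 13, 16, 14, 9, 17]
A[mid]=14<16: swap A[8],A[9]; lo=9,mid=10 → [4, 5, 6, 10, 8, 7, 11, 13, 14, 16, 9, 17]
A[mid]=9<16: swap A[9],A[10]; lo=10,mid=11 → [4, 5, 6, 10, 8, 7, 11, 13, 14, 9, 16, 17]
A[mid]=17>16: swap A[11],A[11]; hi=10 → [4, 5, 6, 10, 8, 7, 11, 13, 14, 9, 16, 17]
end: lo=10, hi=10; A = [4, 5, 6, 10, 8, 7, 11, 13, 14, 9, 16, 17]

[4, 5, 6, 10, 8, 7, 11, 13, 14, 9, 16, 17]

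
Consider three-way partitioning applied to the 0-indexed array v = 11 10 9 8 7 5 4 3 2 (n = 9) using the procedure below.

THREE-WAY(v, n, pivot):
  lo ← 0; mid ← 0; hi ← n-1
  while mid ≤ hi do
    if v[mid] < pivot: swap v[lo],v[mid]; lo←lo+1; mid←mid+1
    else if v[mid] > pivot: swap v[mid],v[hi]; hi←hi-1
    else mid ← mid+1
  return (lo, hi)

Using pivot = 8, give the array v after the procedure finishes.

pivot = 8; lo=0, mid=0, hi=8
v[mid]=11>8: swap v[0],v[8]; hi=7 → 2 10 9 8 7 5 4 3 11
v[mid]=2<8: swap v[0],v[0]; lo=1,mid=1 → 2 10 9 8 7 5 4 3 11
v[mid]=10>8: swap v[1],v[7]; hi=6 → 2 3 9 8 7 5 4 10 11
v[mid]=3<8: swap v[1],v[1]; lo=2,mid=2 → 2 3 9 8 7 5 4 10 11
v[mid]=9>8: swap v[2],v[6]; hi=5 → 2 3 4 8 7 5 9 10 11
v[mid]=4<8: swap v[2],v[2]; lo=3,mid=3 → 2 3 4 8 7 5 9 10 11
v[mid]=8=8: mid=4
v[mid]=7<8: swap v[3],v[4]; lo=4,mid=5 → 2 3 4 7 8 5 9 10 11
v[mid]=5<8: swap v[4],v[5]; lo=5,mid=6 → 2 3 4 7 5 8 9 10 11
end: lo=5, hi=5; v = 2 3 4 7 5 8 9 10 11

2 3 4 7 5 8 9 10 11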